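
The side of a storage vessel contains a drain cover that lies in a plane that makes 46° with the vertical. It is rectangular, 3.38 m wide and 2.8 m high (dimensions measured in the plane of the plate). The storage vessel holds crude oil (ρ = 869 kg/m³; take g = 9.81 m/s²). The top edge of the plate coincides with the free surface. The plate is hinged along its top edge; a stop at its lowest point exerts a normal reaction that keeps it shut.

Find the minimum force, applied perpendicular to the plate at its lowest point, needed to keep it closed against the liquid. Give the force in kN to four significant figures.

P ≈ 52.31 kN

γ = ρg = 869 × 9.81 / 1000 = 8.52489 kN/m³.
The plate makes 46° with the vertical, i.e. θ = 90° − 46° = 44° to the horizontal. Measuring y along the incline from the free-surface line, vertical depth h = y·sinθ with sinθ = 0.694658.
The centroid lies 2.8/2 = 1.4 m below the top edge, so y_c = 1.4 m and h_c = 1.4 × 0.694658 = 0.972521 m.
A = 3.38 × 2.8 = 9.464 m².
Resultant F = γ·h_c·A = 8.52489 × 0.972521 × 9.464 = 78.4626 kN.
I_c = b·h³/12 = 3.38 × 2.8³/12 = 6.18315 m⁴.
Centre of pressure: y_p = y_c + I_c/(y_c·A) = 1.4 + 6.18315/(1.4 × 9.464) = 1.4 + 0.466667 = 1.86667 m along the plane.
The resultant acts 1.4 + 0.466667 = 1.86667 m (along the plate) below the hinge at the top edge, so the moment about the hinge is M = F × 1.86667 = 78.4626 × 1.86667 = 146.464 kN·m.
A normal force at the bottom, 2.8 m from the hinge, must supply this moment: P = 146.464/2.8 = 52.3086 kN.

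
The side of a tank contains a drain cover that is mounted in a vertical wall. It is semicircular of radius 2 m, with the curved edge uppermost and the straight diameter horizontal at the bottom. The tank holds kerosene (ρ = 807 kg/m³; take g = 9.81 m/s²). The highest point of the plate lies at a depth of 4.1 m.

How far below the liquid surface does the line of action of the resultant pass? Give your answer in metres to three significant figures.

γ = ρg = 807 × 9.81 / 1000 = 7.91667 kN/m³.
The centroid lies 4r/(3π) = 0.848826 m above the diameter, so r − 4r/(3π) = 2 − 0.848826 = 1.15117 m below the topmost point, so the centroid depth is h_c = 4.1 + 1.15117 = 5.25117 m.
A = πr²/2 = π × 2²/2 = 6.28319 m².
Resultant F = γ·h_c·A = 7.91667 × 5.25117 × 6.28319 = 261.203 kN.
I_c = (π/8 − 8/(9π))·r⁴ = 0.109757 × 2⁴ = 1.75611 m⁴.
Centre of pressure: y_p = y_c + I_c/(y_c·A) = 5.25117 + 1.75611/(5.25117 × 6.28319) = 5.25117 + 0.053225 = 5.3044 m along the plane.

h_p = 5.30 m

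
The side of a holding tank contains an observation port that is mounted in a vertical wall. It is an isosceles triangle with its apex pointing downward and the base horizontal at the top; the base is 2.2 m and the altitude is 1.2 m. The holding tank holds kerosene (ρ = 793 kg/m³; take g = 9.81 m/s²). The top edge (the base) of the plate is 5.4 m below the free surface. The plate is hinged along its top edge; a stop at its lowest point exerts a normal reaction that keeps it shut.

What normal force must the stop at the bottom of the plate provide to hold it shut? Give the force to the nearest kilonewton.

P ≈ 21 kN

γ = ρg = 793 × 9.81 / 1000 = 7.77933 kN/m³.
With the apex down, the centroid sits h/3 = 1.2/3 = 0.4 m below the base (the top edge), so the centroid depth is h_c = 5.4 + 0.4 = 5.8 m.
A = ½ × 2.2 × 1.2 = 1.32 m².
Resultant F = γ·h_c·A = 7.77933 × 5.8 × 1.32 = 59.5586 kN.
I_c = b·h³/36 = 2.2 × 1.2³/36 = 0.1056 m⁴.
Centre of pressure: y_p = y_c + I_c/(y_c·A) = 5.8 + 0.1056/(5.8 × 1.32) = 5.8 + 0.0137931 = 5.81379 m along the plane.
The resultant acts 0.4 + 0.0137931 = 0.413793 m (along the plate) below the hinge at the top edge, so the moment about the hinge is M = F × 0.413793 = 59.5586 × 0.413793 = 24.6449 kN·m.
A normal force at the bottom, 1.2 m from the hinge, must supply this moment: P = 24.6449/1.2 = 20.5374 kN.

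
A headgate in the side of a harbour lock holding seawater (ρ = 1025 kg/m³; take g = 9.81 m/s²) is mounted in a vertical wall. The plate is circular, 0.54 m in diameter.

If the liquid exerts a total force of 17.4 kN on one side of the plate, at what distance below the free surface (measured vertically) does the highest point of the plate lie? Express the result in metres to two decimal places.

γ = ρg = 1025 × 9.81 / 1000 = 10.05525 kN/m³.
A = π(0.27)² = 0.229022 m².
From F = γ·h_c·A, the centroid depth is h_c = 17.4/(10.05525 × 0.229022) = 7.55578 m.
The centroid is at the centre, 0.27 m below the top of the plate, so the highest point sits at h_top = 7.55578 − 0.27 = 7.28578 m below the surface.

d_top ≈ 7.29 m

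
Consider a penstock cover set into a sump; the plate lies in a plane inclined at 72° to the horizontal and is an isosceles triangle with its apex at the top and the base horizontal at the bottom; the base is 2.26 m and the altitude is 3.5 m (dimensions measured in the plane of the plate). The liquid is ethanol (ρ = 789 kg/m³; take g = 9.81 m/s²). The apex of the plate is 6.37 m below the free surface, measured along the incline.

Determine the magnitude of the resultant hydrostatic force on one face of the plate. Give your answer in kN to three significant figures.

γ = ρg = 789 × 9.81 / 1000 = 7.74009 kN/m³.
Let θ = 72° be the plate's angle to the horizontal; measure y along the incline from where the plane meets the free surface. Vertical depth h = y·sinθ with sinθ = 0.951057.
With the apex up, the centroid sits 2h/3 = 2 × 3.5/3 = 2.33333 m below the apex, so y_c = 6.37 + 2.33333 = 8.70333 m and h_c = 8.70333 × 0.951057 = 8.27736 m.
A = ½ × 2.26 × 3.5 = 3.955 m².
Resultant F = γ·h_c·A = 7.74009 × 8.27736 × 3.955 = 253.387 kN.

F ≈ 253 kN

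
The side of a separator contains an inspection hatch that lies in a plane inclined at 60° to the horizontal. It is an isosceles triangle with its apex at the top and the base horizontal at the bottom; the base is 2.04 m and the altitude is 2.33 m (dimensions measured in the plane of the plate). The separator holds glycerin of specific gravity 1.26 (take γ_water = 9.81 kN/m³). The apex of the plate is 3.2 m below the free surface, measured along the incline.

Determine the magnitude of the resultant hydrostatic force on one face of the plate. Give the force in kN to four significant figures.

γ = 1.26 × 9.81 = 12.3606 kN/m³.
Let θ = 60° be the plate's angle to the horizontal; measure y along the incline from where the plane meets the free surface. Vertical depth h = y·sinθ with sinθ = 0.866025.
With the apex up, the centroid sits 2h/3 = 2 × 2.33/3 = 1.55333 m below the apex, so y_c = 3.2 + 1.55333 = 4.75333 m and h_c = 4.75333 × 0.866025 = 4.1165 m.
A = ½ × 2.04 × 2.33 = 2.3766 m².
Resultant F = γ·h_c·A = 12.3606 × 4.1165 × 2.3766 = 120.927 kN.

F ≈ 120.9 kN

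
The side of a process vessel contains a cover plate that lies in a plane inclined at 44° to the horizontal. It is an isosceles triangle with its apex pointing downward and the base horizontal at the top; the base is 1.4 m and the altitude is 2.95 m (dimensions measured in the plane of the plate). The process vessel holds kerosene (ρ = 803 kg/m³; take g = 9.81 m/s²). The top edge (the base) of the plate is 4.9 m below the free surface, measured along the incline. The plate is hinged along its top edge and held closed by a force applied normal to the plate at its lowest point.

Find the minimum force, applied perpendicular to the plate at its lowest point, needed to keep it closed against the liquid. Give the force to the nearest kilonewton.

γ = ρg = 803 × 9.81 / 1000 = 7.87743 kN/m³.
Let θ = 44° be the plate's angle to the horizontal; measure y along the incline from where the plane meets the free surface. Vertical depth h = y·sinθ with sinθ = 0.694658.
With the apex down, the centroid sits h/3 = 2.95/3 = 0.983333 m below the base (the top edge), so y_c = 4.9 + 0.983333 = 5.88333 m and h_c = 5.88333 × 0.694658 = 4.0869 m.
A = ½ × 1.4 × 2.95 = 2.065 m².
Resultant F = γ·h_c·A = 7.87743 × 4.0869 × 2.065 = 66.4812 kN.
I_c = b·h³/36 = 1.4 × 2.95³/36 = 0.99837 m⁴.
Centre of pressure: y_p = y_c + I_c/(y_c·A) = 5.88333 + 0.99837/(5.88333 × 2.065) = 5.88333 + 0.0821766 = 5.96551 m along the plane.
The resultant acts 0.983333 + 0.0821766 = 1.06551 m (along the plate) below the hinge at the top edge, so the moment about the hinge is M = F × 1.06551 = 66.4812 × 1.06551 = 70.8364 kN·m.
A normal force at the bottom, 2.95 m from the hinge, must supply this moment: P = 70.8364/2.95 = 24.0123 kN.

P ≈ 24 kN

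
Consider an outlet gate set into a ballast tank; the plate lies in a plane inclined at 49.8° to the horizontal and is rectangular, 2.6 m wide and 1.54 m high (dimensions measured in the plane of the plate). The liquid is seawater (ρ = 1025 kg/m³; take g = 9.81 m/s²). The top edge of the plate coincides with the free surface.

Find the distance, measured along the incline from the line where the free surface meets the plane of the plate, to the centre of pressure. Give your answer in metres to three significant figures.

y_p = 1.03 m

γ = ρg = 1025 × 9.81 / 1000 = 10.05525 kN/m³.
Let θ = 49.8° be the plate's angle to the horizontal; measure y along the incline from where the plane meets the free surface. Vertical depth h = y·sinθ with sinθ = 0.763796.
The centroid lies 1.54/2 = 0.77 m below the top edge, so y_c = 0.77 m and h_c = 0.77 × 0.763796 = 0.588123 m.
A = 2.6 × 1.54 = 4.004 m².
Resultant F = γ·h_c·A = 10.05525 × 0.588123 × 4.004 = 23.6786 kN.
I_c = b·h³/12 = 2.6 × 1.54³/12 = 0.791324 m⁴.
Centre of pressure: y_p = y_c + I_c/(y_c·A) = 0.77 + 0.791324/(0.77 × 4.004) = 0.77 + 0.256667 = 1.02667 m along the plane.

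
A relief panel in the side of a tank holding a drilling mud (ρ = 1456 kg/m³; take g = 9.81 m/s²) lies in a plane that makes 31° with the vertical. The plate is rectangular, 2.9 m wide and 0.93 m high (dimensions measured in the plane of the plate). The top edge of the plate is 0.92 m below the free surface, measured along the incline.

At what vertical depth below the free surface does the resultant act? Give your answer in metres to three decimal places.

h_p = 1.232 m

γ = ρg = 1456 × 9.81 / 1000 = 14.28336 kN/m³.
The plate makes 31° with the vertical, i.e. θ = 90° − 31° = 59° to the horizontal. Measuring y along the incline from the free-surface line, vertical depth h = y·sinθ with sinθ = 0.857167.
The centroid lies 0.93/2 = 0.465 m below the top edge, so y_c = 0.92 + 0.465 = 1.385 m and h_c = 1.385 × 0.857167 = 1.18718 m.
A = 2.9 × 0.93 = 2.697 m².
Resultant F = γ·h_c·A = 14.28336 × 1.18718 × 2.697 = 45.7328 kN.
I_c = b·h³/12 = 2.9 × 0.93³/12 = 0.194386 m⁴.
Centre of pressure: y_p = y_c + I_c/(y_c·A) = 1.385 + 0.194386/(1.385 × 2.697) = 1.385 + 0.0520396 = 1.43704 m along the plane.
Vertically, h_p = y_p·sinθ = 1.43704 × 0.857167 = 1.23178 m.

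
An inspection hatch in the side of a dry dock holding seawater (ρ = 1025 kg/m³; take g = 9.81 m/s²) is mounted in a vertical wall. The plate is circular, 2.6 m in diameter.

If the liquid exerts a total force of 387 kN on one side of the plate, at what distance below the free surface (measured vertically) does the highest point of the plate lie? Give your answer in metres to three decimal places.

γ = ρg = 1025 × 9.81 / 1000 = 10.05525 kN/m³.
A = π(1.3)² = 5.30929 m².
From F = γ·h_c·A, the centroid depth is h_c = 387/(10.05525 × 5.30929) = 7.24906 m.
The centroid is at the centre, 1.3 m below the top of the plate, so the highest point sits at h_top = 7.24906 − 1.3 = 5.94906 m below the surface.

d_top ≈ 5.949 m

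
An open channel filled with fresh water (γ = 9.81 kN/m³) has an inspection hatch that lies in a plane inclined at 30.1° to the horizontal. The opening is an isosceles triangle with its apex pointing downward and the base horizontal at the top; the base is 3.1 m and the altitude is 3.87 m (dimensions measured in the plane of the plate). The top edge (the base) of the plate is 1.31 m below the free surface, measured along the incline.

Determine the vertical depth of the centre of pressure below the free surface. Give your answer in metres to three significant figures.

γ = 9.81 kN/m³.
Let θ = 30.1° be the plate's angle to the horizontal; measure y along the incline from where the plane meets the free surface. Vertical depth h = y·sinθ with sinθ = 0.501511.
With the apex down, the centroid sits h/3 = 3.87/3 = 1.29 m below the base (the top edge), so y_c = 1.31 + 1.29 = 2.6 m and h_c = 2.6 × 0.501511 = 1.30393 m.
A = ½ × 3.1 × 3.87 = 5.9985 m².
Resultant F = γ·h_c·A = 9.81 × 1.30393 × 5.9985 = 76.7301 kN.
I_c = b·h³/36 = 3.1 × 3.87³/36 = 4.99105 m⁴.
Centre of pressure: y_p = y_c + I_c/(y_c·A) = 2.6 + 4.99105/(2.6 × 5.9985) = 2.6 + 0.320019 = 2.92002 m along the plane.
Vertically, h_p = y_p·sinθ = 2.92002 × 0.501511 = 1.46442 m.

h_p = 1.46 m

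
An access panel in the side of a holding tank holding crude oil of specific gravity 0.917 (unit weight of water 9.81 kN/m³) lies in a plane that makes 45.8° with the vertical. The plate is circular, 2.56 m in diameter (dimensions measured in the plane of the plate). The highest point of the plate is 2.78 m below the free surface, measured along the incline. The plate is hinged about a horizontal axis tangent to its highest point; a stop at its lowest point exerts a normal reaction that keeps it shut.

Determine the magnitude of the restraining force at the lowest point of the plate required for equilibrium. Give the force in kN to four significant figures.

γ = 0.917 × 9.81 = 8.99577 kN/m³.
The plate makes 45.8° with the vertical, i.e. θ = 90° − 45.8° = 44.2° to the horizontal. Measuring y along the incline from the free-surface line, vertical depth h = y·sinθ with sinθ = 0.697165.
The centroid is at the centre, 1.28 m below the top of the plate, so y_c = 2.78 + 1.28 = 4.06 m and h_c = 4.06 × 0.697165 = 2.83049 m.
A = π(1.28)² = 5.14719 m².
Resultant F = γ·h_c·A = 8.99577 × 2.83049 × 5.14719 = 131.06 kN.
I_c = πr⁴/4 = π × 1.28⁴/4 = 2.10829 m⁴.
Centre of pressure: y_p = y_c + I_c/(y_c·A) = 4.06 + 2.10829/(4.06 × 5.14719) = 4.06 + 0.100887 = 4.16089 m along the plane.
The resultant acts 1.28 + 0.100887 = 1.38089 m (along the plate) below the hinge at the top edge, so the moment about the hinge is M = F × 1.38089 = 131.06 × 1.38089 = 180.979 kN·m.
A normal force at the bottom, 2.56 m from the hinge, must supply this moment: P = 180.979/2.56 = 70.6949 kN.

P ≈ 70.69 kN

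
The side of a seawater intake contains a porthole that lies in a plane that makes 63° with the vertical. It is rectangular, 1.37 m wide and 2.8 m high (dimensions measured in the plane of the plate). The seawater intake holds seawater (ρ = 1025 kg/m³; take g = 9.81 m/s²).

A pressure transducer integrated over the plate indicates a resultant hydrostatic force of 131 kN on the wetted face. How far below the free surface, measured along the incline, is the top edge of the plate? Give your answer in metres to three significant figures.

γ = ρg = 1025 × 9.81 / 1000 = 10.05525 kN/m³.
A = 1.37 × 2.8 = 3.836 m².
From F = γ·h_c·A, the centroid depth is h_c = 131/(10.05525 × 3.836) = 3.39625 m.
The plate makes 63° with the vertical, i.e. θ = 90° − 63° = 27° to the horizontal. Measuring y along the incline from the free-surface line, vertical depth h = y·sinθ with sinθ = 0.453990.
Along the incline, y_c = h_c/sinθ = 3.39625/0.453990 = 7.48089 m.
The centroid lies 2.8/2 = 1.4 m below the top edge, so the top edge sits at y_top = 7.48089 − 1.4 = 6.08089 m along the incline.

y_top ≈ 6.08 m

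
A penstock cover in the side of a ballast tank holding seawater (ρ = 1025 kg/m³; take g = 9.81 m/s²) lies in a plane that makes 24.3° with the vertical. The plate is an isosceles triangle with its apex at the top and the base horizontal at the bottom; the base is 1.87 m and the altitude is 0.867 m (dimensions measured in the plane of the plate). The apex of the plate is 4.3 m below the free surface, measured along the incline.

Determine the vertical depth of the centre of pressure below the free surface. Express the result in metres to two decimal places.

γ = ρg = 1025 × 9.81 / 1000 = 10.05525 kN/m³.
The plate makes 24.3° with the vertical, i.e. θ = 90° − 24.3° = 65.7° to the horizontal. Measuring y along the incline from the free-surface line, vertical depth h = y·sinθ with sinθ = 0.911403.
With the apex up, the centroid sits 2h/3 = 2 × 0.867/3 = 0.578 m below the apex, so y_c = 4.3 + 0.578 = 4.878 m and h_c = 4.878 × 0.911403 = 4.44582 m.
A = ½ × 1.87 × 0.867 = 0.810645 m².
Resultant F = γ·h_c·A = 10.05525 × 4.44582 × 0.810645 = 36.2389 kN.
I_c = b·h³/36 = 1.87 × 0.867³/36 = 0.0338529 m⁴.
Centre of pressure: y_p = y_c + I_c/(y_c·A) = 4.878 + 0.0338529/(4.878 × 0.810645) = 4.878 + 0.00856098 = 4.88656 m along the plane.
Vertically, h_p = y_p·sinθ = 4.88656 × 0.911403 = 4.45363 m.

h_p = 4.45 m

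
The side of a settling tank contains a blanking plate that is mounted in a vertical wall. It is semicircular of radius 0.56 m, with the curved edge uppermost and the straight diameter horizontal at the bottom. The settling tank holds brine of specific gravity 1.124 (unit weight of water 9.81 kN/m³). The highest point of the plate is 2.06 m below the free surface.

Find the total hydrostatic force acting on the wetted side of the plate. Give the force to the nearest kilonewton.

γ = 1.124 × 9.81 = 11.02644 kN/m³.
The centroid lies 4r/(3π) = 0.237671 m above the diameter, so r − 4r/(3π) = 0.56 − 0.237671 = 0.322329 m below the topmost point, so the centroid depth is h_c = 2.06 + 0.322329 = 2.38233 m.
A = πr²/2 = π × 0.56²/2 = 0.492602 m².
Resultant F = γ·h_c·A = 11.02644 × 2.38233 × 0.492602 = 12.94 kN.

F ≈ 13 kN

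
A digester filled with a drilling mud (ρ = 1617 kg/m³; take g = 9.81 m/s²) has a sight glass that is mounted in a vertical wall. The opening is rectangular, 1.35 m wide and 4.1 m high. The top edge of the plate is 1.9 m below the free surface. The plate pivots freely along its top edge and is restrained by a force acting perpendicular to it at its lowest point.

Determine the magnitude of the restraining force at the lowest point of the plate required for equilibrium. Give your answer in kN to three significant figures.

P ≈ 203 kN

γ = ρg = 1617 × 9.81 / 1000 = 15.86277 kN/m³.
The centroid lies 4.1/2 = 2.05 m below the top edge, so the centroid depth is h_c = 1.9 + 2.05 = 3.95 m.
A = 1.35 × 4.1 = 5.535 m².
Resultant F = γ·h_c·A = 15.86277 × 3.95 × 5.535 = 346.812 kN.
I_c = b·h³/12 = 1.35 × 4.1³/12 = 7.75361 m⁴.
Centre of pressure: y_p = y_c + I_c/(y_c·A) = 3.95 + 7.75361/(3.95 × 5.535) = 3.95 + 0.354641 = 4.30464 m along the plane.
The resultant acts 2.05 + 0.354641 = 2.40464 m (along the plate) below the hinge at the top edge, so the moment about the hinge is M = F × 2.40464 = 346.812 × 2.40464 = 833.958 kN·m.
A normal force at the bottom, 4.1 m from the hinge, must supply this moment: P = 833.958/4.1 = 203.404 kN.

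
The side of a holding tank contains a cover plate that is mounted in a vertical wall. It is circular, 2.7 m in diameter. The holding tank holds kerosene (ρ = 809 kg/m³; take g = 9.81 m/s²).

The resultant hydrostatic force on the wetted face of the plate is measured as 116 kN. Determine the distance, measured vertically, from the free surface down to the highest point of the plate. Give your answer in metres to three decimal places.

γ = ρg = 809 × 9.81 / 1000 = 7.93629 kN/m³.
A = π(1.35)² = 5.72555 m².
From F = γ·h_c·A, the centroid depth is h_c = 116/(7.93629 × 5.72555) = 2.55284 m.
The centroid is at the centre, 1.35 m below the top of the plate, so the highest point sits at h_top = 2.55284 − 1.35 = 1.20284 m below the surface.

d_top ≈ 1.203 m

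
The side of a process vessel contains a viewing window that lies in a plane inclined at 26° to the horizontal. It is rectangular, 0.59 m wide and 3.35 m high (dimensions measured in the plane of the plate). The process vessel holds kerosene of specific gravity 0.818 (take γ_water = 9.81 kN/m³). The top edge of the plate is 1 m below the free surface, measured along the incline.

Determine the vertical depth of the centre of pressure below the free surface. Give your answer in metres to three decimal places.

h_p = 1.326 m

γ = 0.818 × 9.81 = 8.02458 kN/m³.
Let θ = 26° be the plate's angle to the horizontal; measure y along the incline from where the plane meets the free surface. Vertical depth h = y·sinθ with sinθ = 0.438371.
The centroid lies 3.35/2 = 1.675 m below the top edge, so y_c = 1 + 1.675 = 2.675 m and h_c = 2.675 × 0.438371 = 1.17264 m.
A = 0.59 × 3.35 = 1.9765 m².
Resultant F = γ·h_c·A = 8.02458 × 1.17264 × 1.9765 = 18.5988 kN.
I_c = b·h³/12 = 0.59 × 3.35³/12 = 1.84844 m⁴.
Centre of pressure: y_p = y_c + I_c/(y_c·A) = 2.675 + 1.84844/(2.675 × 1.9765) = 2.675 + 0.349611 = 3.02461 m along the plane.
Vertically, h_p = y_p·sinθ = 3.02461 × 0.438371 = 1.3259 m.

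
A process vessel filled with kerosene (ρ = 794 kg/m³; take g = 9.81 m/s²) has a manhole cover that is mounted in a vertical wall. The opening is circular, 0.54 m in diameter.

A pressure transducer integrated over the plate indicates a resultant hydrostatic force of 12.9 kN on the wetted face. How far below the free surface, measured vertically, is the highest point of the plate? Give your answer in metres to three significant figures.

d_top ≈ 6.96 m

γ = ρg = 794 × 9.81 / 1000 = 7.78914 kN/m³.
A = π(0.27)² = 0.229022 m².
From F = γ·h_c·A, the centroid depth is h_c = 12.9/(7.78914 × 0.229022) = 7.23141 m.
The centroid is at the centre, 0.27 m below the top of the plate, so the highest point sits at h_top = 7.23141 − 0.27 = 6.96141 m below the surface.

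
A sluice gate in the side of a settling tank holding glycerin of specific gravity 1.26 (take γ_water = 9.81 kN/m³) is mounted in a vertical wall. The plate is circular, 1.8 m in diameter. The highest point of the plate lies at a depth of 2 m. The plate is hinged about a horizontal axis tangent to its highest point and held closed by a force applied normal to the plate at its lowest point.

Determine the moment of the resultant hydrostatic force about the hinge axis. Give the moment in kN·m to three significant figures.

γ = 1.26 × 9.81 = 12.3606 kN/m³.
The centroid is at the centre, 0.9 m below the top of the plate, so the centroid depth is h_c = 2 + 0.9 = 2.9 m.
A = π(0.9)² = 2.54469 m².
Resultant F = γ·h_c·A = 12.3606 × 2.9 × 2.54469 = 91.2163 kN.
I_c = πr⁴/4 = π × 0.9⁴/4 = 0.5153 m⁴.
Centre of pressure: y_p = y_c + I_c/(y_c·A) = 2.9 + 0.5153/(2.9 × 2.54469) = 2.9 + 0.0698276 = 2.96983 m along the plane.
The resultant acts 0.9 + 0.0698276 = 0.969828 m (along the plate) below the hinge at the top edge, so the moment about the hinge is M = F × 0.969828 = 91.2163 × 0.969828 = 88.4641 kN·m.

M ≈ 88.5 kN·m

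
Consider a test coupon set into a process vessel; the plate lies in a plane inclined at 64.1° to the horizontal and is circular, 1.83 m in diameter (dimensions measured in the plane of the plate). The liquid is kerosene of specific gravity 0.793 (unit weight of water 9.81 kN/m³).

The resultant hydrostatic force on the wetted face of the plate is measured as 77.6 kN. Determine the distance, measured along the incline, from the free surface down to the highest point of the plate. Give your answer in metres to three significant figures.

γ = 0.793 × 9.81 = 7.77933 kN/m³.
A = π(0.915)² = 2.63022 m².
From F = γ·h_c·A, the centroid depth is h_c = 77.6/(7.77933 × 2.63022) = 3.79252 m.
Let θ = 64.1° be the plate's angle to the horizontal; measure y along the incline from where the plane meets the free surface. Vertical depth h = y·sinθ with sinθ = 0.899558.
Along the incline, y_c = h_c/sinθ = 3.79252/0.899558 = 4.21598 m.
The centroid is at the centre, 0.915 m below the top of the plate, so the highest point sits at y_top = 4.21598 − 0.915 = 3.30098 m along the incline.

y_top ≈ 3.30 m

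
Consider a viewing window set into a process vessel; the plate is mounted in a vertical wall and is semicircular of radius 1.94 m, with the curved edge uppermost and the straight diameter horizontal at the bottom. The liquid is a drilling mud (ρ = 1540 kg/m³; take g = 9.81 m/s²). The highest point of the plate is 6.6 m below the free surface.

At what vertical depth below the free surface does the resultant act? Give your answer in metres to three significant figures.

h_p = 7.75 m

γ = ρg = 1540 × 9.81 / 1000 = 15.1074 kN/m³.
The centroid lies 4r/(3π) = 0.823362 m above the diameter, so r − 4r/(3π) = 1.94 − 0.823362 = 1.11664 m below the topmost point, so the centroid depth is h_c = 6.6 + 1.11664 = 7.71664 m.
A = πr²/2 = π × 1.94²/2 = 5.91185 m².
Resultant F = γ·h_c·A = 15.1074 × 7.71664 × 5.91185 = 689.194 kN.
I_c = (π/8 − 8/(9π))·r⁴ = 0.109757 × 1.94⁴ = 1.55467 m⁴.
Centre of pressure: y_p = y_c + I_c/(y_c·A) = 7.71664 + 1.55467/(7.71664 × 5.91185) = 7.71664 + 0.034079 = 7.75072 m along the plane.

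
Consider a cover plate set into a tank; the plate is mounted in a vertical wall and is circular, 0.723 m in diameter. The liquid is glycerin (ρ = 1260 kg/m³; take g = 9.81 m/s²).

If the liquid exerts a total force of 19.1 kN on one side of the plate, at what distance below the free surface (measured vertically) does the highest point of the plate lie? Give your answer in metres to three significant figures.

γ = ρg = 1260 × 9.81 / 1000 = 12.3606 kN/m³.
A = π(0.3615)² = 0.41055 m².
From F = γ·h_c·A, the centroid depth is h_c = 19.1/(12.3606 × 0.41055) = 3.76381 m.
The centroid is at the centre, 0.3615 m below the top of the plate, so the highest point sits at h_top = 3.76381 − 0.3615 = 3.40231 m below the surface.

d_top ≈ 3.40 m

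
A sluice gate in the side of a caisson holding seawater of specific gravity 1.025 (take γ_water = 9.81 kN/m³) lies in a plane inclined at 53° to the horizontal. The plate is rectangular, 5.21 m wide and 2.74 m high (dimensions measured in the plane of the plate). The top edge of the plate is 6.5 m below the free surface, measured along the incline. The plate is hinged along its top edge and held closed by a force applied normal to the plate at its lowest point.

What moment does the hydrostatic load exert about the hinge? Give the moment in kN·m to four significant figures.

M ≈ 1308 kN·m

γ = 1.025 × 9.81 = 10.05525 kN/m³.
Let θ = 53° be the plate's angle to the horizontal; measure y along the incline from where the plane meets the free surface. Vertical depth h = y·sinθ with sinθ = 0.798636.
The centroid lies 2.74/2 = 1.37 m below the top edge, so y_c = 6.5 + 1.37 = 7.87 m and h_c = 7.87 × 0.798636 = 6.28527 m.
A = 5.21 × 2.74 = 14.2754 m².
Resultant F = γ·h_c·A = 10.05525 × 6.28527 × 14.2754 = 902.205 kN.
I_c = b·h³/12 = 5.21 × 2.74³/12 = 8.93117 m⁴.
Centre of pressure: y_p = y_c + I_c/(y_c·A) = 7.87 + 8.93117/(7.87 × 14.2754) = 7.87 + 0.079496 = 7.9495 m along the plane.
The resultant acts 1.37 + 0.079496 = 1.4495 m (along the plate) below the hinge at the top edge, so the moment about the hinge is M = F × 1.4495 = 902.205 × 1.4495 = 1307.75 kN·m.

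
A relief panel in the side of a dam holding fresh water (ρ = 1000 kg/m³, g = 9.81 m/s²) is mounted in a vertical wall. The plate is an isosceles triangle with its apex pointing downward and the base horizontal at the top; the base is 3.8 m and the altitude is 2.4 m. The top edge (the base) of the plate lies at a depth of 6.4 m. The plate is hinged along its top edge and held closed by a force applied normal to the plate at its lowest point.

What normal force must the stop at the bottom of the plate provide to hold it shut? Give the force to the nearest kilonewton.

γ = ρg = 1000 × 9.81 = 9810 N/m³ = 9.81 kN/m³.
With the apex down, the centroid sits h/3 = 2.4/3 = 0.8 m below the base (the top edge), so the centroid depth is h_c = 6.4 + 0.8 = 7.2 m.
A = ½ × 3.8 × 2.4 = 4.56 m².
Resultant F = γ·h_c·A = 9.81 × 7.2 × 4.56 = 322.082 kN.
I_c = b·h³/36 = 3.8 × 2.4³/36 = 1.4592 m⁴.
Centre of pressure: y_p = y_c + I_c/(y_c·A) = 7.2 + 1.4592/(7.2 × 4.56) = 7.2 + 0.0444444 = 7.24444 m along the plane.
The resultant acts 0.8 + 0.0444444 = 0.844444 m (along the plate) below the hinge at the top edge, so the moment about the hinge is M = F × 0.844444 = 322.082 × 0.844444 = 271.98 kN·m.
A normal force at the bottom, 2.4 m from the hinge, must supply this moment: P = 271.98/2.4 = 113.325 kN.

P ≈ 113 kN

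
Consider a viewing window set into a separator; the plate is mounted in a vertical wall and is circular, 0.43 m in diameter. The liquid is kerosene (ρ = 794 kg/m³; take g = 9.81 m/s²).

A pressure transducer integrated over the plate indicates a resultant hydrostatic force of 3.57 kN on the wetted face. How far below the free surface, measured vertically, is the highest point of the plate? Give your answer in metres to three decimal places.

γ = ρg = 794 × 9.81 / 1000 = 7.78914 kN/m³.
A = π(0.215)² = 0.14522 m².
From F = γ·h_c·A, the centroid depth is h_c = 3.57/(7.78914 × 0.14522) = 3.15611 m.
The centroid is at the centre, 0.215 m below the top of the plate, so the highest point sits at h_top = 3.15611 − 0.215 = 2.94111 m below the surface.

d_top ≈ 2.941 m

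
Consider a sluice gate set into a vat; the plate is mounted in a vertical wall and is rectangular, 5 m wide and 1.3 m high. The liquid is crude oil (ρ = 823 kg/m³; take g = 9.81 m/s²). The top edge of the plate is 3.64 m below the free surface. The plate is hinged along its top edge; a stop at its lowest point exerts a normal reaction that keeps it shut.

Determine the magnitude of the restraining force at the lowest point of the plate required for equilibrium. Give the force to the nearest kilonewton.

γ = ρg = 823 × 9.81 / 1000 = 8.07363 kN/m³.
The centroid lies 1.3/2 = 0.65 m below the top edge, so the centroid depth is h_c = 3.64 + 0.65 = 4.29 m.
A = 5 × 1.3 = 6.5 m².
Resultant F = γ·h_c·A = 8.07363 × 4.29 × 6.5 = 225.133 kN.
I_c = b·h³/12 = 5 × 1.3³/12 = 0.915417 m⁴.
Centre of pressure: y_p = y_c + I_c/(y_c·A) = 4.29 + 0.915417/(4.29 × 6.5) = 4.29 + 0.0328283 = 4.32283 m along the plane.
The resultant acts 0.65 + 0.0328283 = 0.682828 m (along the plate) below the hinge at the top edge, so the moment about the hinge is M = F × 0.682828 = 225.133 × 0.682828 = 153.727 kN·m.
A normal force at the bottom, 1.3 m from the hinge, must supply this moment: P = 153.727/1.3 = 118.252 kN.

P ≈ 118 kN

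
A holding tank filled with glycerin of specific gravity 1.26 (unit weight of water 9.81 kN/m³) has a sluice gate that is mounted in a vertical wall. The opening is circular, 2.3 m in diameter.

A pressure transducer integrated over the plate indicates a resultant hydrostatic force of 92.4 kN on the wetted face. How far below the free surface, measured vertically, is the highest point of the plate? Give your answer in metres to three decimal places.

d_top ≈ 0.649 m

γ = 1.26 × 9.81 = 12.3606 kN/m³.
A = π(1.15)² = 4.15476 m².
From F = γ·h_c·A, the centroid depth is h_c = 92.4/(12.3606 × 4.15476) = 1.79923 m.
The centroid is at the centre, 1.15 m below the top of the plate, so the highest point sits at h_top = 1.79923 − 1.15 = 0.64923 m below the surface.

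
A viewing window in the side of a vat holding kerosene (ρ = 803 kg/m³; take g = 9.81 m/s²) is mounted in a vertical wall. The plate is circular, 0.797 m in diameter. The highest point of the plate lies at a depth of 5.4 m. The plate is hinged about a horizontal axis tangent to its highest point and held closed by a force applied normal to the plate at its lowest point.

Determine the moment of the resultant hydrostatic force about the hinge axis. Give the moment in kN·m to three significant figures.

γ = ρg = 803 × 9.81 / 1000 = 7.87743 kN/m³.
The centroid is at the centre, 0.3985 m below the top of the plate, so the centroid depth is h_c = 5.4 + 0.3985 = 5.7985 m.
A = π(0.3985)² = 0.498892 m².
Resultant F = γ·h_c·A = 7.87743 × 5.7985 × 0.498892 = 22.788 kN.
I_c = πr⁴/4 = π × 0.3985⁴/4 = 0.0198063 m⁴.
Centre of pressure: y_p = y_c + I_c/(y_c·A) = 5.7985 + 0.0198063/(5.7985 × 0.498892) = 5.7985 + 0.0068467 = 5.80535 m along the plane.
The resultant acts 0.3985 + 0.0068467 = 0.405347 m (along the plate) below the hinge at the top edge, so the moment about the hinge is M = F × 0.405347 = 22.788 × 0.405347 = 9.23705 kN·m.

M ≈ 9.24 kN·m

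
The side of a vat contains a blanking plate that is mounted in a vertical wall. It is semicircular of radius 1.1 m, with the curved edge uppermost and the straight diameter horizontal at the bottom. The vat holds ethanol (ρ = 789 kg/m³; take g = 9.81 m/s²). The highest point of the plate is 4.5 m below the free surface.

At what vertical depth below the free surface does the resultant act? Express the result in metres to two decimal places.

γ = ρg = 789 × 9.81 / 1000 = 7.74009 kN/m³.
The centroid lies 4r/(3π) = 0.466854 m above the diameter, so r − 4r/(3π) = 1.1 − 0.466854 = 0.633146 m below the topmost point, so the centroid depth is h_c = 4.5 + 0.633146 = 5.13315 m.
A = πr²/2 = π × 1.1²/2 = 1.90066 m².
Resultant F = γ·h_c·A = 7.74009 × 5.13315 × 1.90066 = 75.5152 kN.
I_c = (π/8 − 8/(9π))·r⁴ = 0.109757 × 1.1⁴ = 0.160695 m⁴.
Centre of pressure: y_p = y_c + I_c/(y_c·A) = 5.13315 + 0.160695/(5.13315 × 1.90066) = 5.13315 + 0.0164708 = 5.14962 m along the plane.

h_p = 5.15 m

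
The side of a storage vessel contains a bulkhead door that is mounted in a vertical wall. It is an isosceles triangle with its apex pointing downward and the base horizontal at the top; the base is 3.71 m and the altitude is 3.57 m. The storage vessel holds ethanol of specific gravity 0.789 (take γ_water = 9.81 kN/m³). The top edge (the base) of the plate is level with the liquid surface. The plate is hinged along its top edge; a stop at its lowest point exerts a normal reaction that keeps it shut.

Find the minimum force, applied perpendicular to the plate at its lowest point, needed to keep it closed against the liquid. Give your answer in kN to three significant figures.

γ = 0.789 × 9.81 = 7.74009 kN/m³.
With the apex down, the centroid sits h/3 = 3.57/3 = 1.19 m below the base (the top edge), so the centroid depth is h_c = 1.19 m.
A = ½ × 3.71 × 3.57 = 6.62235 m².
Resultant F = γ·h_c·A = 7.74009 × 1.19 × 6.62235 = 60.9965 kN.
I_c = b·h³/36 = 3.71 × 3.57³/36 = 4.68895 m⁴.
Centre of pressure: y_p = y_c + I_c/(y_c·A) = 1.19 + 4.68895/(1.19 × 6.62235) = 1.19 + 0.594999 = 1.785 m along the plane.
The resultant acts 1.19 + 0.594999 = 1.785 m (along the plate) below the hinge at the top edge, so the moment about the hinge is M = F × 1.785 = 60.9965 × 1.785 = 108.879 kN·m.
A normal force at the bottom, 3.57 m from the hinge, must supply this moment: P = 108.879/3.57 = 30.4983 kN.

P ≈ 30.5 kN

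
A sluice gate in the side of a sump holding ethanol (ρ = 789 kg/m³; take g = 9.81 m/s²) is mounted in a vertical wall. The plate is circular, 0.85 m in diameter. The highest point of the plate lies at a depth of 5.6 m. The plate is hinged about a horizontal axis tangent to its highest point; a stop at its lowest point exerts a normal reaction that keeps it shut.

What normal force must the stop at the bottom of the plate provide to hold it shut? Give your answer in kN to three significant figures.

γ = ρg = 789 × 9.81 / 1000 = 7.74009 kN/m³.
The centroid is at the centre, 0.425 m below the top of the plate, so the centroid depth is h_c = 5.6 + 0.425 = 6.025 m.
A = π(0.425)² = 0.56745 m².
Resultant F = γ·h_c·A = 7.74009 × 6.025 × 0.56745 = 26.4625 kN.
I_c = πr⁴/4 = π × 0.425⁴/4 = 0.0256239 m⁴.
Centre of pressure: y_p = y_c + I_c/(y_c·A) = 6.025 + 0.0256239/(6.025 × 0.56745) = 6.025 + 0.00749481 = 6.03249 m along the plane.
The resultant acts 0.425 + 0.00749481 = 0.432495 m (along the plate) below the hinge at the top edge, so the moment about the hinge is M = F × 0.432495 = 26.4625 × 0.432495 = 11.4449 kN·m.
A normal force at the bottom, 0.85 m from the hinge, must supply this moment: P = 11.4449/0.85 = 13.4646 kN.

P ≈ 13.5 kN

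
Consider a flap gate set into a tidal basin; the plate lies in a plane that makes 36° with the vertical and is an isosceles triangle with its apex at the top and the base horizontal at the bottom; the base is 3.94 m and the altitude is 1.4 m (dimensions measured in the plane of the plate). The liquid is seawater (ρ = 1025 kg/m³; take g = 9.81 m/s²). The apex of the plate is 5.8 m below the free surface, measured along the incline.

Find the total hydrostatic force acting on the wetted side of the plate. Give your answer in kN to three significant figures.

γ = ρg = 1025 × 9.81 / 1000 = 10.05525 kN/m³.
The plate makes 36° with the vertical, i.e. θ = 90° − 36° = 54° to the horizontal. Measuring y along the incline from the free-surface line, vertical depth h = y·sinθ with sinθ = 0.809017.
With the apex up, the centroid sits 2h/3 = 2 × 1.4/3 = 0.933333 m below the apex, so y_c = 5.8 + 0.933333 = 6.73333 m and h_c = 6.73333 × 0.809017 = 5.44738 m.
A = ½ × 3.94 × 1.4 = 2.758 m².
Resultant F = γ·h_c·A = 10.05525 × 5.44738 × 2.758 = 151.069 kN.

F ≈ 151 kN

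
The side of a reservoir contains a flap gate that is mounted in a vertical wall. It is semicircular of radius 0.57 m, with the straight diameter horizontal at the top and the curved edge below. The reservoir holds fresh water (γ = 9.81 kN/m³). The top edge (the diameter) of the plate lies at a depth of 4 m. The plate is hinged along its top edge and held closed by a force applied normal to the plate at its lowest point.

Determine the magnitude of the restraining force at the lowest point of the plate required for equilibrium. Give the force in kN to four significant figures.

P ≈ 9.213 kN

γ = 9.81 kN/m³.
The centroid of a semicircle lies 4r/(3π) = 0.241916 m from the diameter, here below the top edge, so the centroid depth is h_c = 4 + 0.241916 = 4.24192 m.
A = πr²/2 = π × 0.57²/2 = 0.510352 m².
Resultant F = γ·h_c·A = 9.81 × 4.24192 × 0.510352 = 21.2374 kN.
I_c = (π/8 − 8/(9π))·r⁴ = 0.109757 × 0.57⁴ = 0.011586 m⁴.
Centre of pressure: y_p = y_c + I_c/(y_c·A) = 4.24192 + 0.011586/(4.24192 × 0.510352) = 4.24192 + 0.00535182 = 4.24727 m along the plane.
The resultant acts 0.241916 + 0.00535182 = 0.247268 m (along the plate) below the hinge at the top edge, so the moment about the hinge is M = F × 0.247268 = 21.2374 × 0.247268 = 5.25133 kN·m.
A normal force at the bottom, 0.57 m from the hinge, must supply this moment: P = 5.25133/0.57 = 9.21286 kN.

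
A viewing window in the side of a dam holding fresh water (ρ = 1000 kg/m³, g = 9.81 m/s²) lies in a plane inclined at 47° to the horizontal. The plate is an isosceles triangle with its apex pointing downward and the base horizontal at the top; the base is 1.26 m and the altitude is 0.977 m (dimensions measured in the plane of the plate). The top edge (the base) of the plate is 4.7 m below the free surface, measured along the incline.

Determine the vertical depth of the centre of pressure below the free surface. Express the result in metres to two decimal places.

γ = ρg = 1000 × 9.81 = 9810 N/m³ = 9.81 kN/m³.
Let θ = 47° be the plate's angle to the horizontal; measure y along the incline from where the plane meets the free surface. Vertical depth h = y·sinθ with sinθ = 0.731354.
With the apex down, the centroid sits h/3 = 0.977/3 = 0.325667 m below the base (the top edge), so y_c = 4.7 + 0.325667 = 5.02567 m and h_c = 5.02567 × 0.731354 = 3.67554 m.
A = ½ × 1.26 × 0.977 = 0.61551 m².
Resultant F = γ·h_c·A = 9.81 × 3.67554 × 0.61551 = 22.1935 kN.
I_c = b·h³/36 = 1.26 × 0.977³/36 = 0.0326401 m⁴.
Centre of pressure: y_p = y_c + I_c/(y_c·A) = 5.02567 + 0.0326401/(5.02567 × 0.61551) = 5.02567 + 0.0105517 = 5.03622 m along the plane.
Vertically, h_p = y_p·sinθ = 5.03622 × 0.731354 = 3.68326 m.

h_p = 3.68 m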